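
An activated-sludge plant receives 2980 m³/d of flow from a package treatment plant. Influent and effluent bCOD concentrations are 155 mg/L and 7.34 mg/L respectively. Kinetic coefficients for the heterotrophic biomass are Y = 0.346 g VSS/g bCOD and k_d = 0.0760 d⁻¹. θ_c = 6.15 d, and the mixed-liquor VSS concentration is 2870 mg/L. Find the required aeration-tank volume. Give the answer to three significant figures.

Rearranging the biomass balance for a CMAS with decay, V = Y·Q·ΔS·θ_c / [X·(1+k_d θ_c)] = 0.346 × 2980 × (155 − 7.34) × 6.15 / [2870 × (1 + 0.0760 × 6.15)] = 9.36×10^5 / 4211 = 222.3 m³.

V ≈ 222 m³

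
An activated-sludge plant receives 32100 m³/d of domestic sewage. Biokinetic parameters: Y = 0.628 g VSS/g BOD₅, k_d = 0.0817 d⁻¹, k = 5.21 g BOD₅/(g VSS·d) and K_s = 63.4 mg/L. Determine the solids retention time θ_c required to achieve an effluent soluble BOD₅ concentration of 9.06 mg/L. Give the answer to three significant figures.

θ_c ≈ 3.05 d

At the target effluent, Y k S/(K_s+S) = 0.628×5.21×9.06/72.46 = 0.4091 d⁻¹.
1/θ_c = 0.4091 − 0.0817 = 0.3274 d⁻¹, so θ_c = 3.054 d.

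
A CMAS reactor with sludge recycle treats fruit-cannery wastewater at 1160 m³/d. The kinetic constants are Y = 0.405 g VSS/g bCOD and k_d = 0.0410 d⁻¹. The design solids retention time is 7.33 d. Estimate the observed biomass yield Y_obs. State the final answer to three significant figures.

Y_obs ≈ 0.311 g VSS/g bCOD

Y_obs = Y / (1 + k_d θ_c) = 0.405 / (1 + 0.0410 × 7.33) = 0.405 / 1.301 = 0.3114.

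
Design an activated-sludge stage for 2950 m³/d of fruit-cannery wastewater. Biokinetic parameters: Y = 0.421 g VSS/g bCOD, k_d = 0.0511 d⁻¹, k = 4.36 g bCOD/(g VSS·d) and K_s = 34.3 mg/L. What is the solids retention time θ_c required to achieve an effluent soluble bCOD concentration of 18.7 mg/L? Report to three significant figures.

θ_c ≈ 1.68 d

From 1/θ_c = Y·k·S/(K_s + S) − k_d: Y·k·S/(K_s+S) = 0.421 × 4.36 × 18.7 / (34.3 + 18.7) = 0.6476 d⁻¹.
θ_c = 1/(μ − k_d) = 1/(0.6476 − 0.0511) = 1/0.5965 = 1.676 d.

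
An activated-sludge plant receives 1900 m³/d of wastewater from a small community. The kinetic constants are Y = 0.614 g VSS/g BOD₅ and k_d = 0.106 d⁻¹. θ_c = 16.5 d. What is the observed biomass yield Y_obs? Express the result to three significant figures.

Y_obs ≈ 0.223 g VSS/g BOD₅

Y_obs = Y / (1 + k_d θ_c) = 0.614 / (1 + 0.106 × 16.5) = 0.614 / 2.749 = 0.2234.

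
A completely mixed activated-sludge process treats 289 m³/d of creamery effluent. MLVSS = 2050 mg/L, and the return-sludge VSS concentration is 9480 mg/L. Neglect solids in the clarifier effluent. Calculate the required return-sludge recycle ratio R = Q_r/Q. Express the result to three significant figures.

Mass balance around the secondary clarifier (neglecting effluent solids): R = X / (X_r − X) = 2050 / (9480 − 2050) = 0.2759.

R ≈ 0.276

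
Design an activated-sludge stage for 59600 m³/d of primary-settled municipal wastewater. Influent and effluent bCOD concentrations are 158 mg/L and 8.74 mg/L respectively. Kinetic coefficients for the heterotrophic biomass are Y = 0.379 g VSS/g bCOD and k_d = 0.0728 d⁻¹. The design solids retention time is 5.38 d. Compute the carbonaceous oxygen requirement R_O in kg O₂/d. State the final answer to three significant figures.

Y_obs = Y / (1 + k_d θ_c) = 0.379 / (1 + 0.0728 × 5.38) = 0.379 / 1.392 = 0.2723.
Mass of bCOD removed per day: Q(S₀ − S) = 59600 × 149.3 g/m³ = 8896 kg/d.
P_X = Y_obs·Q·(S₀ − S) = 0.2723 × 8896 = 2423 kg VSS/d.
R_O = Q·(S₀ − S) − 1.42·P_X = 8896 − 1.42 × 2423 = 5456 kg O₂/d.

R_O ≈ 5460 kg O₂/d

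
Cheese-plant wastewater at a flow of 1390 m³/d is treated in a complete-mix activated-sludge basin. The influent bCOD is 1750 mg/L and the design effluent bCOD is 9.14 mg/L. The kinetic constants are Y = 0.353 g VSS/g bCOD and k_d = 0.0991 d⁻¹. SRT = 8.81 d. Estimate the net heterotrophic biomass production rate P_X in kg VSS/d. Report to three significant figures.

P_X ≈ 456 kg VSS/d

Correct the yield for decay: Y_obs = Y/(1 + k_d θ_c) = 0.353 / (1 + 0.0991 × 8.81) = 0.353 / 1.873 = 0.1885.
ΔS = 1750 − 9.14 = 1741 mg/L, so the substrate removal rate is 1390 × 1741/1000 = 2420 kg bCOD/d.
Biomass produced: P_X = Y_obs·Q·ΔS = 0.1885 × 2420 ≈ 456.0 kg VSS/d.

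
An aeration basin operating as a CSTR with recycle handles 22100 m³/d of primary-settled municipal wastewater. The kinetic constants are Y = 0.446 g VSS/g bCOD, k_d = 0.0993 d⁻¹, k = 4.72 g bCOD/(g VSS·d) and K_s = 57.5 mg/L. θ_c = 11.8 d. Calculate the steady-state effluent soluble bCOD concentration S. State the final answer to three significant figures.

Effluent substrate depends only on kinetics and SRT: S = K_s(1 + k_d θ_c) / [θ_c(Yk − k_d) − 1] = 57.5 × (1 + 0.0993 × 11.8) / [11.8 × (0.446 × 4.72 − 0.0993) − 1] = 124.9 / 22.67 = 5.509 mg/L.

S ≈ 5.51 mg/L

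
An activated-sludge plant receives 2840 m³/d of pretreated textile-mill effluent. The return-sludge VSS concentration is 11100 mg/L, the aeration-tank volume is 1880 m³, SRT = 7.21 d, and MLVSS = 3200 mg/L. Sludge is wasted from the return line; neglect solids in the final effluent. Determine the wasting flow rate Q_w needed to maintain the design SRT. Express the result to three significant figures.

Q_w ≈ 75.2 m³/d

Q_w = (V·X)/(θ_c X_r) = 1880 × 3200 / (7.21 × 11100) = 75.17 m³/d.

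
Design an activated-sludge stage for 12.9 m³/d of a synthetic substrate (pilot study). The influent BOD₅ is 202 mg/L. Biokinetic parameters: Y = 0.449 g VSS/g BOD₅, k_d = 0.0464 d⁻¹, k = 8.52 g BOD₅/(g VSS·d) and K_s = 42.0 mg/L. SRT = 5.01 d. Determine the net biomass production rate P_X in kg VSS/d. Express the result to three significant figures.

P_X ≈ 0.936 kg VSS/d

Effluent substrate depends only on kinetics and SRT: S = K_s(1 + k_d θ_c) / [θ_c(Yk − k_d) − 1] = 42.0 × (1 + 0.0464 × 5.01) / [5.01 × (0.449 × 8.52 − 0.0464) − 1] = 51.76 / 17.93 = 2.886 mg/L.
Observed yield with endogenous decay: Y_obs = Y / (1 + k_d·θ_c) = 0.449 / (1 + 0.0464 × 5.01) = 0.449 / 1.232 = 0.3643 g VSS/g BOD₅.
Q·(S₀ − S) = 12.9 × (202 − 2.89) × 10⁻³ = 2.569 kg/d removed.
So the net sludge growth is P_X = 0.3643 × 2.569 = 0.9357 kg VSS/d.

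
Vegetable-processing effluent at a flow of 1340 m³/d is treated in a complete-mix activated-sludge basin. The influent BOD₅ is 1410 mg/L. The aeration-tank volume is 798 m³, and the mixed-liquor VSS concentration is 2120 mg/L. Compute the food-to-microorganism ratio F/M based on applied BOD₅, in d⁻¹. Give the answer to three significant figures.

F/M ≈ 1.12 d⁻¹

F/M = applied load / biomass = Q·S₀/(V·X) = 1340 × 1410 / (798.0 × 2120) = 1.117 d⁻¹.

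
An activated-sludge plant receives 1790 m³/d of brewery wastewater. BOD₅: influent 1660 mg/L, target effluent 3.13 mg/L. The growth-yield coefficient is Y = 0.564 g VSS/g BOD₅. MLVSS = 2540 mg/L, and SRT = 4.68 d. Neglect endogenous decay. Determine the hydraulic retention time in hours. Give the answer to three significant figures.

τ ≈ 41.3 h

Biomass mass balance (decay neglected): V·X = Y·Q·(S₀ − S)·θ_c, so V = 0.564 × 1790 × (1660 − 3.13) × 4.68 / 2540 = 3082 m³.
Hydraulic retention time τ = V/Q = 3082 / 1790 = 1.722 d = 41.32 h.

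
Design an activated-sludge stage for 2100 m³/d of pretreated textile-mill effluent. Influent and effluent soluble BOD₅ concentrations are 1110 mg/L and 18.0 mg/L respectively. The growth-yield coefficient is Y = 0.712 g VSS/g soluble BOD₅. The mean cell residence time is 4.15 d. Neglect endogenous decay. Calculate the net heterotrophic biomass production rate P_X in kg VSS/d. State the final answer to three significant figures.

With endogenous decay neglected, the observed yield equals the true yield: Y_obs = Y = 0.712 g VSS/g soluble BOD₅.
ΔS = 1110 − 18.0 = 1092 mg/L, so the substrate removal rate is 2100 × 1092/1000 = 2293 kg soluble BOD₅/d.
P_X = Y_obs · Q(S₀ − S) = 0.7120 × 2293 = 1633 kg VSS/d.

P_X ≈ 1630 kg VSS/d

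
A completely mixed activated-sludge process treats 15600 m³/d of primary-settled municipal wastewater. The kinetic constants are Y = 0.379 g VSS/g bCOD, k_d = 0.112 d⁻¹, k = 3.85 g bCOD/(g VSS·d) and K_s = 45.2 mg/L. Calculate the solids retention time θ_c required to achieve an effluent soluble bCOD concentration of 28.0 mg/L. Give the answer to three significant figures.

θ_c ≈ 2.24 d

Specific growth rate at S = 28.0 mg/L: μ = YkS/(K_s+S) = 0.379·3.85·28.0/(45.2+28.0) = 0.5581 d⁻¹.
Then 1/θ_c = μ − k_d = 0.5581 − 0.112 = 0.4461 d⁻¹, giving θ_c = 2.241 d.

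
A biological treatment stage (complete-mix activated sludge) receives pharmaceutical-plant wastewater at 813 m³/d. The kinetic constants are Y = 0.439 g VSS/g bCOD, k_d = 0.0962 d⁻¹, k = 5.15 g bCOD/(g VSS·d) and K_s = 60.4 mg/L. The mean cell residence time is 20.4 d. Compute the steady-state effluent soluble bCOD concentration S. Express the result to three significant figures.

For a completely mixed reactor with recycle the Lawrence–McCarty relation gives S = K_s·(1 + k_d·θ_c) / [θ_c·(Y·k − k_d) − 1] = 60.4 × (1 + 0.0962 × 20.4) / [20.4 × (0.439 × 5.15 − 0.0962) − 1] = 178.9 / 43.16 = 4.146 mg/L.

S ≈ 4.15 mg/L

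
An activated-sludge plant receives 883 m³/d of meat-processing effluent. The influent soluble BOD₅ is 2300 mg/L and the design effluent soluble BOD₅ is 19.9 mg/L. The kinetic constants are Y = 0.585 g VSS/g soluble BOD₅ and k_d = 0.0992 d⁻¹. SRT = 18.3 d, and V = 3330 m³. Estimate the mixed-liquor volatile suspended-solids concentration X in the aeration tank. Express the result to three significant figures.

From V·X·(1 + k_d·θ_c) = Y·Q·(S₀ − S)·θ_c: X = 0.585 × 883 × (2300 − 19.9) × 18.3 / [3330 × (1 + 0.0992 × 18.3)] = 2299 mg/L.

X ≈ 2300 mg/L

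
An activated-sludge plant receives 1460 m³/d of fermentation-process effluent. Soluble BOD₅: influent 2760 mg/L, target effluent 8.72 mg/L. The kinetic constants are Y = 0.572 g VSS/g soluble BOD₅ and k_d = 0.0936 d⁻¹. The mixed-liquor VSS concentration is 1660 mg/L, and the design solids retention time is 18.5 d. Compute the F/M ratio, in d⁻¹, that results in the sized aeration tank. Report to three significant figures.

From the SRT design equation V = Y Q (S₀−S) θ_c / [X (1 + k_d θ_c)] = 0.572 × 1460 × (2760 − 8.72) × 18.5 / [1660 × (1 + 0.0936 × 18.5)] = 4.25×10^7 / 4534 = 9374 m³.
Food-to-microorganism ratio F/M = Q S₀ / (V X) = 1460 × 2760 / (9374 × 1660) = 0.2590 d⁻¹.

F/M ≈ 0.259 d⁻¹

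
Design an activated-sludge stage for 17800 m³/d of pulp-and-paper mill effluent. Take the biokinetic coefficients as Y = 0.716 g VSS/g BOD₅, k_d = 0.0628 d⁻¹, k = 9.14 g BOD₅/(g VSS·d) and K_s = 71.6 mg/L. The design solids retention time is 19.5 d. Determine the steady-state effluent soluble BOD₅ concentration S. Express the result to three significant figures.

S ≈ 1.27 mg/L

For a completely mixed reactor with recycle the Lawrence–McCarty relation gives S = K_s·(1 + k_d·θ_c) / [θ_c·(Y·k − k_d) − 1] = 71.6 × (1 + 0.0628 × 19.5) / [19.5 × (0.716 × 9.14 − 0.0628) − 1] = 159.3 / 125.4 = 1.270 mg/L.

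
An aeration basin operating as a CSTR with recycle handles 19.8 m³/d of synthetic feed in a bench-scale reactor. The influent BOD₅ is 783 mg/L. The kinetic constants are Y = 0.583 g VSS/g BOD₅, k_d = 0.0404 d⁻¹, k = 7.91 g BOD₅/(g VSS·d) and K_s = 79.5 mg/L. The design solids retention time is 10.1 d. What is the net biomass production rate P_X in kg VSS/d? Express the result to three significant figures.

P_X ≈ 6.40 kg VSS/d

Effluent substrate depends only on kinetics and SRT: S = K_s(1 + k_d θ_c) / [θ_c(Yk − k_d) − 1] = 79.5 × (1 + 0.0404 × 10.1) / [10.1 × (0.583 × 7.91 − 0.0404) − 1] = 111.9 / 45.17 = 2.478 mg/L.
Observed yield with endogenous decay: Y_obs = Y / (1 + k_d·θ_c) = 0.583 / (1 + 0.0404 × 10.1) = 0.583 / 1.408 = 0.4141 g VSS/g BOD₅.
Substrate removed = Q·(S₀ − S) = 19.8 m³/d × (783 − 2.48) g/m³ = 1.55×10^4 g/d = 15.45 kg/d.
So the net sludge growth is P_X = 0.4141 × 15.45 = 6.399 kg VSS/d.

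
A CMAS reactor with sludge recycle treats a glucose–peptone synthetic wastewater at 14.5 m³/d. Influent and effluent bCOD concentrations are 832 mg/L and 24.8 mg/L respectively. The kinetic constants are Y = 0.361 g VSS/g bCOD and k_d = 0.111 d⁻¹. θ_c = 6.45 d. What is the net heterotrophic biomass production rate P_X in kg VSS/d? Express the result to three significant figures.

P_X ≈ 2.46 kg VSS/d

Y_obs = Y / (1 + k_d θ_c) = 0.361 / (1 + 0.111 × 6.45) = 0.361 / 1.716 = 0.2104.
ΔS = 832 − 24.8 = 807.2 mg/L, so the substrate removal rate is 14.5 × 807.2/1000 = 11.70 kg bCOD/d.
Biomass produced: P_X = Y_obs·Q·ΔS = 0.2104 × 11.70 ≈ 2.462 kg VSS/d.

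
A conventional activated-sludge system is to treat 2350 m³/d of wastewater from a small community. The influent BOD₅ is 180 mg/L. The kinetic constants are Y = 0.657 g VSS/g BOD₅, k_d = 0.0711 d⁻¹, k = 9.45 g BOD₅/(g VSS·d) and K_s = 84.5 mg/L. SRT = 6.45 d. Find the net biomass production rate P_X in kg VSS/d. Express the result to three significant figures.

P_X ≈ 187 kg VSS/d

Effluent substrate depends only on kinetics and SRT: S = K_s(1 + k_d θ_c) / [θ_c(Yk − k_d) − 1] = 84.5 × (1 + 0.0711 × 6.45) / [6.45 × (0.657 × 9.45 − 0.0711) − 1] = 123.3 / 38.59 = 3.194 mg/L.
Y_obs = Y / (1 + k_d θ_c) = 0.657 / (1 + 0.0711 × 6.45) = 0.657 / 1.459 = 0.4504.
Q·(S₀ − S) = 2350 × (180 − 3.19) × 10⁻³ = 415.5 kg/d removed.
P_X = Y_obs · Q(S₀ − S) = 0.4504 × 415.5 = 187.2 kg VSS/d.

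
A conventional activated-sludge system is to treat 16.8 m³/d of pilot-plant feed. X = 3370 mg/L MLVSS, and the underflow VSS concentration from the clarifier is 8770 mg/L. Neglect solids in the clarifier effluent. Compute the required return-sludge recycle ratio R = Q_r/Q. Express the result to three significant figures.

R ≈ 0.624

Mass balance around the secondary clarifier (neglecting effluent solids): R = X / (X_r − X) = 3370 / (8770 − 3370) = 0.6241.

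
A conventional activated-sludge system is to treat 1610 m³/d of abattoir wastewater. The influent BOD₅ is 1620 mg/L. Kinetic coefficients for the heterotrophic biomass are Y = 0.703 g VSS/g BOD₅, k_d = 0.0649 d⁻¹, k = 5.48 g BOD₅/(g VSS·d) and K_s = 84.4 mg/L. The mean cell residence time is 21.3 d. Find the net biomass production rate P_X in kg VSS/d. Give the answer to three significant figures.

P_X ≈ 768 kg VSS/d

Effluent substrate depends only on kinetics and SRT: S = K_s(1 + k_d θ_c) / [θ_c(Yk − k_d) − 1] = 84.4 × (1 + 0.0649 × 21.3) / [21.3 × (0.703 × 5.48 − 0.0649) − 1] = 201.1 / 79.67 = 2.524 mg/L.
Y_obs = Y / (1 + k_d θ_c) = 0.703 / (1 + 0.0649 × 21.3) = 0.703 / 2.382 = 0.2951.
ΔS = 1620 − 2.52 = 1617 mg/L, so the substrate removal rate is 1610 × 1617/1000 = 2604 kg BOD₅/d.
So the net sludge growth is P_X = 0.2951 × 2604 = 768.4 kg VSS/d.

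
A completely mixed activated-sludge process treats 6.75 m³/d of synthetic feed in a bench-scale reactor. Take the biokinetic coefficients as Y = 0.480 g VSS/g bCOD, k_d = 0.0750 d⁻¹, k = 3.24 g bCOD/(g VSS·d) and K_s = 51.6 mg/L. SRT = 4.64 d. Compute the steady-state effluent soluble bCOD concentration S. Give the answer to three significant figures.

S ≈ 11.9 mg/L

From the Monod/SRT balance for a CMAS, S = K_s·(1+k_d θ_c)/[θ_c·(Y k − k_d) − 1] = 51.6 × (1 + 0.0750 × 4.64) / [4.64 × (0.480 × 3.24 − 0.0750) − 1] = 69.56 / 5.868 = 11.85 mg/L.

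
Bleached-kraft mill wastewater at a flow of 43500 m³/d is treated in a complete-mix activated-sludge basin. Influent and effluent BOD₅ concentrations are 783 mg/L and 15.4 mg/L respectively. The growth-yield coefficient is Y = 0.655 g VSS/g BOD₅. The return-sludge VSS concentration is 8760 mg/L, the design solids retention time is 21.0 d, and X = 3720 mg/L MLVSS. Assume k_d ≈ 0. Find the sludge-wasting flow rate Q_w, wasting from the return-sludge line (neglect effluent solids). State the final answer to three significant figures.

Q_w ≈ 2500 m³/d

V·X = Y·Q·ΔS·θ_c gives V = 0.655 × 43500 × (783 − 15.4) × 21.0 / 3720 = 123464 m³.
Q_w = (V·X)/(θ_c X_r) = 123464 × 3720 / (21.0 × 8760) = 2497 m³/d.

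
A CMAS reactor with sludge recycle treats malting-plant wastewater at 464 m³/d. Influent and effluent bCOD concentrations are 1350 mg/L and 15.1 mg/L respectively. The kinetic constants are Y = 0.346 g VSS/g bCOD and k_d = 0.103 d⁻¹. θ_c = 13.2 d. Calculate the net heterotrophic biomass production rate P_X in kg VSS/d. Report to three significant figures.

P_X ≈ 90.8 kg VSS/d

Correct the yield for decay: Y_obs = Y/(1 + k_d θ_c) = 0.346 / (1 + 0.103 × 13.2) = 0.346 / 2.360 = 0.1466.
Mass of bCOD removed per day: Q(S₀ − S) = 464 × 1335 g/m³ = 619.4 kg/d.
So the net sludge growth is P_X = 0.1466 × 619.4 = 90.82 kg VSS/d.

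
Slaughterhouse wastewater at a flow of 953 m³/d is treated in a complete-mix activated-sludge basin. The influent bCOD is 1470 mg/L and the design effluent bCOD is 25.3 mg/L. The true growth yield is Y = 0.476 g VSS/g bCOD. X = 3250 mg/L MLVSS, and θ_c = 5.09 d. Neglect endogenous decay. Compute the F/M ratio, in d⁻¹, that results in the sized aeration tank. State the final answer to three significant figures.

F/M ≈ 0.420 d⁻¹

With k_d = 0 the design equation reduces to V = Y Q (S₀−S) θ_c / X = 0.476 × 953 × (1470 − 25.3) × 5.09 / 3250 = 1026 m³.
Food-to-microorganism ratio F/M = Q S₀ / (V X) = 953 × 1470 / (1026 × 3250) = 0.4200 d⁻¹.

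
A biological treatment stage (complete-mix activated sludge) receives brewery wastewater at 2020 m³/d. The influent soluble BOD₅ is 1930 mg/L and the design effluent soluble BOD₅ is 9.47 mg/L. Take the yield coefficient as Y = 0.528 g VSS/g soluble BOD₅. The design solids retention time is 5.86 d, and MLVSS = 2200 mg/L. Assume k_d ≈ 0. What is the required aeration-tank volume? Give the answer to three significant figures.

V ≈ 5460 m³

Biomass mass balance (decay neglected): V·X = Y·Q·(S₀ − S)·θ_c, so V = 0.528 × 2020 × (1930 − 9.47) × 5.86 / 2200 = 5456 m³.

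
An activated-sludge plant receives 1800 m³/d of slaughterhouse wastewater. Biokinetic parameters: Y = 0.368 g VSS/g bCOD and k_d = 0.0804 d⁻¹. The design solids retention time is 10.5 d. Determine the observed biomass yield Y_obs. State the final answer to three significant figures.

Y_obs = Y / (1 + k_d θ_c) = 0.368 / (1 + 0.0804 × 10.5) = 0.368 / 1.844 = 0.1995.

Y_obs ≈ 0.200 g VSS/g bCOD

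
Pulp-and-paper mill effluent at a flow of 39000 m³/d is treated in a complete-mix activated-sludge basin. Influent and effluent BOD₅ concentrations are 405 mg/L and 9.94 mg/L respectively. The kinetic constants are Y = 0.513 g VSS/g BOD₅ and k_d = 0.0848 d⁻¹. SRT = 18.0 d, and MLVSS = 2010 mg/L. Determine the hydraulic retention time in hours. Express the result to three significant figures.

Rearranging the biomass balance for a CMAS with decay, V = Y·Q·ΔS·θ_c / [X·(1+k_d θ_c)] = 0.513 × 39000 × (405 − 9.94) × 18.0 / [2010 × (1 + 0.0848 × 18.0)] = 1.42×10^8 / 5078 = 28017 m³.
Hydraulic retention time τ = V/Q = 28017 / 39000 = 0.7184 d = 17.24 h.

τ ≈ 17.2 h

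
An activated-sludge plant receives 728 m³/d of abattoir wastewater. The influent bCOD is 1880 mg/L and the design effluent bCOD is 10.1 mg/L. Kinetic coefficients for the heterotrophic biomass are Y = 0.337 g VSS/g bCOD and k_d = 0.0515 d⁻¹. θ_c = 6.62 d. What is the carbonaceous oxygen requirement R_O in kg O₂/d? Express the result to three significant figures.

Y_obs = Y / (1 + k_d θ_c) = 0.337 / (1 + 0.0515 × 6.62) = 0.337 / 1.341 = 0.2513.
Substrate removed = Q·(S₀ − S) = 728 m³/d × (1880 − 10.1) g/m³ = 1.36×10^6 g/d = 1361 kg/d.
Biomass synthesised: P_X = Y_obs × 1361 = 342.1 kg VSS/d.
R_O = Q·ΔS − 1.42 P_X = 1361 − 485.8 = 875.5 kg O₂/d.

R_O ≈ 875 kg O₂/d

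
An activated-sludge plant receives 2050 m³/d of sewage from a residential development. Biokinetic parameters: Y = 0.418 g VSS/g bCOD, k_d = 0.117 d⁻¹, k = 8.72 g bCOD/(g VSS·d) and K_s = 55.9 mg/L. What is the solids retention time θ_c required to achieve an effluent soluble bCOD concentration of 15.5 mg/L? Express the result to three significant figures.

From 1/θ_c = Y·k·S/(K_s + S) − k_d: Y·k·S/(K_s+S) = 0.418 × 8.72 × 15.5 / (55.9 + 15.5) = 0.7913 d⁻¹.
Then 1/θ_c = μ − k_d = 0.7913 − 0.117 = 0.6743 d⁻¹, giving θ_c = 1.483 d.

θ_c ≈ 1.48 d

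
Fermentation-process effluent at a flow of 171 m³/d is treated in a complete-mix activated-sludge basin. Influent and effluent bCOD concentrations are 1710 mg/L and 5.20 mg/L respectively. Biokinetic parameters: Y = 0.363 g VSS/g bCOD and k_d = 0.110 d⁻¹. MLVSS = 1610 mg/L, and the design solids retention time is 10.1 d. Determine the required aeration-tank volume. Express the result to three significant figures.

Steady-state biomass mass balance: V·X·(1 + k_d·θ_c) = Y·Q·(S₀ − S)·θ_c, so V = 0.363 × 171 × (1710 − 5.20) × 10.1 / [1610 × (1 + 0.110 × 10.1)] = 1.07×10^6 / 3399 = 314.5 m³.

V ≈ 314 m³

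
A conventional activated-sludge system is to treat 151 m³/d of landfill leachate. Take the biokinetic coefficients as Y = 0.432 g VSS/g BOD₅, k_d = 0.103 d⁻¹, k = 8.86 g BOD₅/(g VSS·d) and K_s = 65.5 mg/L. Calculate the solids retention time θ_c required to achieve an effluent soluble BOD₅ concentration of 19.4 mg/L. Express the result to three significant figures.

θ_c ≈ 1.30 d

At the target effluent, Y k S/(K_s+S) = 0.432×8.86×19.4/84.90 = 0.8746 d⁻¹.
1/θ_c = 0.8746 − 0.103 = 0.7716 d⁻¹, so θ_c = 1.296 d.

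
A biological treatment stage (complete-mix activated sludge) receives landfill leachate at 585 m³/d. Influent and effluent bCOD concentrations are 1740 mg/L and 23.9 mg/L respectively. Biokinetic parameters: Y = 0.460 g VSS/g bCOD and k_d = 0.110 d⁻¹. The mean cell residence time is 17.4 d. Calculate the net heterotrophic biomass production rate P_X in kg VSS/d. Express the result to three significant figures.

Correct the yield for decay: Y_obs = Y/(1 + k_d θ_c) = 0.460 / (1 + 0.110 × 17.4) = 0.460 / 2.914 = 0.1579.
Mass of bCOD removed per day: Q(S₀ − S) = 585 × 1716 g/m³ = 1004 kg/d.
Biomass produced: P_X = Y_obs·Q·ΔS = 0.1579 × 1004 ≈ 158.5 kg VSS/d.

P_X ≈ 158 kg VSS/d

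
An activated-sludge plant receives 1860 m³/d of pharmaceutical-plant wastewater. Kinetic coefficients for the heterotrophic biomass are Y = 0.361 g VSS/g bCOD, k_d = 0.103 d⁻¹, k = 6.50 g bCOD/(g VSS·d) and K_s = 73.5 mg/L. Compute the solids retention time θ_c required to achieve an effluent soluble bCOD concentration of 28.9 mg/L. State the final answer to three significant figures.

At the target effluent, Y k S/(K_s+S) = 0.361×6.50×28.9/102.4 = 0.6622 d⁻¹.
1/θ_c = 0.6622 − 0.103 = 0.5592 d⁻¹, so θ_c = 1.788 d.

θ_c ≈ 1.79 d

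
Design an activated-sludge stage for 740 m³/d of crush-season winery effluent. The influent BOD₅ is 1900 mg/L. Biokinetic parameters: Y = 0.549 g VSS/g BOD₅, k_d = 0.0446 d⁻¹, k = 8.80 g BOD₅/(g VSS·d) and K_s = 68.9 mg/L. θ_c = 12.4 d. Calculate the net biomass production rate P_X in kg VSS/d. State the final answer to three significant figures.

For a completely mixed reactor with recycle the Lawrence–McCarty relation gives S = K_s·(1 + k_d·θ_c) / [θ_c·(Y·k − k_d) − 1] = 68.9 × (1 + 0.0446 × 12.4) / [12.4 × (0.549 × 8.80 − 0.0446) − 1] = 107.0 / 58.35 = 1.834 mg/L.
Y_obs = Y / (1 + k_d θ_c) = 0.549 / (1 + 0.0446 × 12.4) = 0.549 / 1.553 = 0.3535.
ΔS = 1900 − 1.83 = 1898 mg/L, so the substrate removal rate is 740 × 1898/1000 = 1405 kg BOD₅/d.
Net biomass production P_X = Y_obs × Q·(S₀ − S) = 0.3535 × 1405 = 496.5 kg VSS/d.

P_X ≈ 497 kg VSS/d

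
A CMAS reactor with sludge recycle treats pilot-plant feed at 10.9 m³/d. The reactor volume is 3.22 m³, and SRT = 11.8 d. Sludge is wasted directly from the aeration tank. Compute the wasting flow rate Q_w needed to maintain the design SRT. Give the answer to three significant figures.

For wasting at MLVSS concentration, Q_w = V/θ_c = 3.220/11.8 = 0.2729 m³/d.

Q_w ≈ 0.273 m³/d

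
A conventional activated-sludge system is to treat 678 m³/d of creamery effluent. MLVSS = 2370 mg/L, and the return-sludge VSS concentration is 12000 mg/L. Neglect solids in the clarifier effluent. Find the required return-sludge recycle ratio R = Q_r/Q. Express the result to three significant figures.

R ≈ 0.246

Mass balance around the secondary clarifier (neglecting effluent solids): R = X / (X_r − X) = 2370 / (12000 − 2370) = 0.2461.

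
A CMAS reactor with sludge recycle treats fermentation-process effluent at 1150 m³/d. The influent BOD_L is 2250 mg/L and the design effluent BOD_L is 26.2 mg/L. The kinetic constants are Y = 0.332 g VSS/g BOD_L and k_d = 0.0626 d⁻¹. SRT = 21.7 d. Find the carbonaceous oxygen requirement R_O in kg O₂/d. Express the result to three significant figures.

Observed yield with endogenous decay: Y_obs = Y / (1 + k_d·θ_c) = 0.332 / (1 + 0.0626 × 21.7) = 0.332 / 2.358 = 0.1408 g VSS/g BOD_L.
Q·(S₀ − S) = 1150 × (2250 − 26.2) × 10⁻³ = 2557 kg/d removed.
Net sludge production P_X = 0.1408 × 2557 = 360.0 kg VSS/d.
R_O = Q·(S₀ − S) − 1.42·P_X = 2557 − 1.42 × 360.0 = 2046 kg O₂/d.

R_O ≈ 2050 kg O₂/d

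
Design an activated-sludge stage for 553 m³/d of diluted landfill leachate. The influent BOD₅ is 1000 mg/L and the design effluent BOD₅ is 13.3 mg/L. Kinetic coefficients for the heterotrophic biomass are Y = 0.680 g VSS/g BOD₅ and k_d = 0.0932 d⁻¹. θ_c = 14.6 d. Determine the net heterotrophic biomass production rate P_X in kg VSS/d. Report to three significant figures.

P_X ≈ 157 kg VSS/d

Y_obs = Y / (1 + k_d θ_c) = 0.680 / (1 + 0.0932 × 14.6) = 0.680 / 2.361 = 0.2880.
Mass of BOD₅ removed per day: Q(S₀ − S) = 553 × 986.7 g/m³ = 545.6 kg/d.
Net biomass production P_X = Y_obs × Q·(S₀ − S) = 0.2880 × 545.6 = 157.2 kg VSS/d.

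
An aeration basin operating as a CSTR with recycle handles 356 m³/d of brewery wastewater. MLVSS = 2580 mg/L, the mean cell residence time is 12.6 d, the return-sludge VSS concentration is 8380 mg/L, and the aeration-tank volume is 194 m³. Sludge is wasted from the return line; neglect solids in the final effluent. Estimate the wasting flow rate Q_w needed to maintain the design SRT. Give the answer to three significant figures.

Q_w = (V·X)/(θ_c X_r) = 194.0 × 2580 / (12.6 × 8380) = 4.740 m³/d.

Q_w ≈ 4.74 m³/d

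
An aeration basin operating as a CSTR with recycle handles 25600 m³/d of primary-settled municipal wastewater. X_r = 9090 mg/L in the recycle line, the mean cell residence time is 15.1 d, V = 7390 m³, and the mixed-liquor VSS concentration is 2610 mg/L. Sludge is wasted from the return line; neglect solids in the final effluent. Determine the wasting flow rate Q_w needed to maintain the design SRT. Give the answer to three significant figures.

Q_w = (V·X)/(θ_c X_r) = 7390 × 2610 / (15.1 × 9090) = 140.5 m³/d.

Q_w ≈ 141 m³/d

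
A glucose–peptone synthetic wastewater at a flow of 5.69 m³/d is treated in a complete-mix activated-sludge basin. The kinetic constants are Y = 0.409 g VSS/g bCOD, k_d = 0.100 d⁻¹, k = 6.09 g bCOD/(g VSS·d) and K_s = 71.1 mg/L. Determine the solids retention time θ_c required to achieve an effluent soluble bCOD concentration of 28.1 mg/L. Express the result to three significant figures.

From 1/θ_c = Y·k·S/(K_s + S) − k_d: Y·k·S/(K_s+S) = 0.409 × 6.09 × 28.1 / (71.1 + 28.1) = 0.7056 d⁻¹.
1/θ_c = 0.7056 − 0.100 = 0.6056 d⁻¹, so θ_c = 1.651 d.

θ_c ≈ 1.65 d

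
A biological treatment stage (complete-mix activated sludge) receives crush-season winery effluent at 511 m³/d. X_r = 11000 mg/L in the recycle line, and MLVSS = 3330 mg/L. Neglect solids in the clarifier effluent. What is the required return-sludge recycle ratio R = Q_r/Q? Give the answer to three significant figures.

Mass balance around the secondary clarifier (neglecting effluent solids): R = X / (X_r − X) = 3330 / (11000 − 3330) = 0.4342.

R ≈ 0.434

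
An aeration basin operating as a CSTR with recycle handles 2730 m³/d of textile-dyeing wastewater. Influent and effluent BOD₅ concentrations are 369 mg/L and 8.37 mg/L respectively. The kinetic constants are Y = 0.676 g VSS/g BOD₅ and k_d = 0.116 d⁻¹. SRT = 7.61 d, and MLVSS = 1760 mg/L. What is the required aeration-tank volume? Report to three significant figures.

V ≈ 1530 m³

Rearranging the biomass balance for a CMAS with decay, V = Y·Q·ΔS·θ_c / [X·(1+k_d θ_c)] = 0.676 × 2730 × (369 − 8.37) × 7.61 / [1760 × (1 + 0.116 × 7.61)] = 5.06×10^6 / 3314 = 1528 m³.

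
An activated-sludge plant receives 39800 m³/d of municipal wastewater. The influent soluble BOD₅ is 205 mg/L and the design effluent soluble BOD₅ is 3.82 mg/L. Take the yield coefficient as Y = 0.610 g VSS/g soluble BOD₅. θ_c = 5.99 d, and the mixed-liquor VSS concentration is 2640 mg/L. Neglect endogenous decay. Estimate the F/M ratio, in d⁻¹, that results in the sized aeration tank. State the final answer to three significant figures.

F/M ≈ 0.279 d⁻¹

With k_d = 0 the design equation reduces to V = Y Q (S₀−S) θ_c / X = 0.610 × 39800 × (205 − 3.82) × 5.99 / 2640 = 11082 m³.
F/M = Q·S₀ / (V·X) = 39800 × 205 / (11082 × 2640) = 0.2789 g soluble BOD₅·(g VSS·d)⁻¹.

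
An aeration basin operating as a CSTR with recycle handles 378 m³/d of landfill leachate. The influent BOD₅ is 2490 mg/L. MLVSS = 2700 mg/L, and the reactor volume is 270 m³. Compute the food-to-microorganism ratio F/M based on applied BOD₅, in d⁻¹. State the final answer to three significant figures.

F/M = applied load / biomass = Q·S₀/(V·X) = 378 × 2490 / (270.0 × 2700) = 1.291 d⁻¹.

F/M ≈ 1.29 d⁻¹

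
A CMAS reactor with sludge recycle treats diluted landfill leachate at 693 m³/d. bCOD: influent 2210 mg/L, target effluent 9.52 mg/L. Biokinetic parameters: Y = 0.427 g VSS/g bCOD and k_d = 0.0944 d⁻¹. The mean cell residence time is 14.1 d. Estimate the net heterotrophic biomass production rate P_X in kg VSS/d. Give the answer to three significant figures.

The observed yield is Y_obs = Y/(1 + k_d·θ_c) = 0.427 / (1 + 0.0944 × 14.1) = 0.427 / 2.331 = 0.1832 g VSS per g bCOD removed.
ΔS = 2210 − 9.52 = 2200 mg/L, so the substrate removal rate is 693 × 2200/1000 = 1525 kg bCOD/d.
Biomass produced: P_X = Y_obs·Q·ΔS = 0.1832 × 1525 ≈ 279.3 kg VSS/d.

P_X ≈ 279 kg VSS/d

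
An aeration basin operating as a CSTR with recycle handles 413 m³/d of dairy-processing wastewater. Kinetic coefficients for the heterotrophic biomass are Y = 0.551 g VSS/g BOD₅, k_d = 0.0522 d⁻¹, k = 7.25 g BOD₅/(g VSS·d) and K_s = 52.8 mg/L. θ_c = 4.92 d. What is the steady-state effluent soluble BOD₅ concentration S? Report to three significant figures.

For a completely mixed reactor with recycle the Lawrence–McCarty relation gives S = K_s·(1 + k_d·θ_c) / [θ_c·(Y·k − k_d) − 1] = 52.8 × (1 + 0.0522 × 4.92) / [4.92 × (0.551 × 7.25 − 0.0522) − 1] = 66.36 / 18.40 = 3.607 mg/L.

S ≈ 3.61 mg/L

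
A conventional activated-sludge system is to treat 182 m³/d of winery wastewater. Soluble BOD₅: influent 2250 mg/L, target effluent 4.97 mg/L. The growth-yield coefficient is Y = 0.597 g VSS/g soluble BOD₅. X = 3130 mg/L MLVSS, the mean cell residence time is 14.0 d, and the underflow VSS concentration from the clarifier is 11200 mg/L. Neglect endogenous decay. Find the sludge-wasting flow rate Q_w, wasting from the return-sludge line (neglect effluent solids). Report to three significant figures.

Q_w ≈ 21.8 m³/d

With k_d = 0 the design equation reduces to V = Y Q (S₀−S) θ_c / X = 0.597 × 182 × (2250 − 4.97) × 14.0 / 3130 = 1091 m³.
θ_c = V·X/(Q_w·X_r) when wasting from the recycle, so Q_w = V·X/(θ_c·X_r) = 1091 × 3130 / (14.0 × 11200) = 21.78 m³/d.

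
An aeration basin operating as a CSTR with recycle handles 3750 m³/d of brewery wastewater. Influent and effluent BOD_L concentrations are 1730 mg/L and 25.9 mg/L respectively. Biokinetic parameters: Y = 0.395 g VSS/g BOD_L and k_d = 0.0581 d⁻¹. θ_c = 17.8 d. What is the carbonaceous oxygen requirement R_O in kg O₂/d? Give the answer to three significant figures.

R_O ≈ 4630 kg O₂/d

Observed yield with endogenous decay: Y_obs = Y / (1 + k_d·θ_c) = 0.395 / (1 + 0.0581 × 17.8) = 0.395 / 2.034 = 0.1942 g VSS/g BOD_L.
Mass of BOD_L removed per day: Q(S₀ − S) = 3750 × 1704 g/m³ = 6390 kg/d.
Net sludge production P_X = 0.1942 × 6390 = 1241 kg VSS/d.
R_O = Q·ΔS − 1.42 P_X = 6390 − 1762 = 4628 kg O₂/d.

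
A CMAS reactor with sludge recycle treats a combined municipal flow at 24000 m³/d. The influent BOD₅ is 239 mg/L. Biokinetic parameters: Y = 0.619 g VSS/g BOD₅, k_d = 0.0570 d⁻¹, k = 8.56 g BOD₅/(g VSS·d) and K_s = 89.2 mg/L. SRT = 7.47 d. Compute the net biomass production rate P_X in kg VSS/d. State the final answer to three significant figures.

P_X ≈ 2460 kg VSS/d

From the Monod/SRT balance for a CMAS, S = K_s·(1+k_d θ_c)/[θ_c·(Y k − k_d) − 1] = 89.2 × (1 + 0.0570 × 7.47) / [7.47 × (0.619 × 8.56 − 0.0570) − 1] = 127.2 / 38.16 = 3.333 mg/L.
Observed yield with endogenous decay: Y_obs = Y / (1 + k_d·θ_c) = 0.619 / (1 + 0.0570 × 7.47) = 0.619 / 1.426 = 0.4341 g VSS/g BOD₅.
Mass of BOD₅ removed per day: Q(S₀ − S) = 24000 × 235.7 g/m³ = 5656 kg/d.
So the net sludge growth is P_X = 0.4341 × 5656 = 2456 kg VSS/d.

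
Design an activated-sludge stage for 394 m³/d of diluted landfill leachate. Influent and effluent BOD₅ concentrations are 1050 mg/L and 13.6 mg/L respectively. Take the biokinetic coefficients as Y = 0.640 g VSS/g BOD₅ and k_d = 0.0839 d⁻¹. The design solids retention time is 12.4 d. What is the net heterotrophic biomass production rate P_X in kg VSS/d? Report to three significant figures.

P_X ≈ 128 kg VSS/d

Observed yield with endogenous decay: Y_obs = Y / (1 + k_d·θ_c) = 0.640 / (1 + 0.0839 × 12.4) = 0.640 / 2.040 = 0.3137 g VSS/g BOD₅.
ΔS = 1050 − 13.6 = 1036 mg/L, so the substrate removal rate is 394 × 1036/1000 = 408.3 kg BOD₅/d.
P_X = Y_obs · Q(S₀ − S) = 0.3137 × 408.3 = 128.1 kg VSS/d.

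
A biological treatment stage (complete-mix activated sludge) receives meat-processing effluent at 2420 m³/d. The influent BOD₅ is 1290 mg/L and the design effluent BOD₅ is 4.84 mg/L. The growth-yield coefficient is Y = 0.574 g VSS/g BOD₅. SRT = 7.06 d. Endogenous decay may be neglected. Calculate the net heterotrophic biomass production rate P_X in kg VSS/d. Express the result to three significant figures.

P_X ≈ 1790 kg VSS/d

No decay correction is needed, so Y_obs = Y = 0.574.
Substrate removed = Q·(S₀ − S) = 2420 m³/d × (1290 − 4.84) g/m³ = 3.11×10^6 g/d = 3110 kg/d.
So the net sludge growth is P_X = 0.5740 × 3110 = 1785 kg VSS/d.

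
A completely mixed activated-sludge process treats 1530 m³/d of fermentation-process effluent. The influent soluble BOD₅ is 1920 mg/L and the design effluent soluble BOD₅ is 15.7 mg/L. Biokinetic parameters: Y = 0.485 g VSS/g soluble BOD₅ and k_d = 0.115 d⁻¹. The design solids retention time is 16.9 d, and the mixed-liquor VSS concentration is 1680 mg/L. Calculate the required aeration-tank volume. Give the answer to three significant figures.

V ≈ 4830 m³

Rearranging the biomass balance for a CMAS with decay, V = Y·Q·ΔS·θ_c / [X·(1+k_d θ_c)] = 0.485 × 1530 × (1920 − 15.7) × 16.9 / [1680 × (1 + 0.115 × 16.9)] = 2.39×10^7 / 4945 = 4829 m³.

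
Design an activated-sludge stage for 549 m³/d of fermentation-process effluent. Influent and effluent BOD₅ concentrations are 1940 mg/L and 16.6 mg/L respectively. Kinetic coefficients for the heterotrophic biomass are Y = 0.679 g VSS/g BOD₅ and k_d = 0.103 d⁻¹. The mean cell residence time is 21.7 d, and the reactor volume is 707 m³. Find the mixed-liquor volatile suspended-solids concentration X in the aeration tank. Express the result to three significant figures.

X ≈ 6800 mg/L

X = Y·Q·ΔS·θ_c / [V·(1 + k_d θ_c)] = 0.679 × 549 × (1940 − 16.6) × 21.7 / [707 × (1 + 0.103 × 21.7)] = 6802 mg/L.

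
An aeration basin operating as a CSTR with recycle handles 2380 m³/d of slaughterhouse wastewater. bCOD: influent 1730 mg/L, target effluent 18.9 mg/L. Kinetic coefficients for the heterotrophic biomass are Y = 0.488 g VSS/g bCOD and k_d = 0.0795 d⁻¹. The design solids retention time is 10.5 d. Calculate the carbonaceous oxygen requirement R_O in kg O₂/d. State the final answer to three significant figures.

R_O ≈ 2530 kg O₂/d

Observed yield with endogenous decay: Y_obs = Y / (1 + k_d·θ_c) = 0.488 / (1 + 0.0795 × 10.5) = 0.488 / 1.835 = 0.2660 g VSS/g bCOD.
Substrate removed = Q·(S₀ − S) = 2380 m³/d × (1730 − 18.9) g/m³ = 4.07×10^6 g/d = 4072 kg/d.
Biomass synthesised: P_X = Y_obs × 4072 = 1083 kg VSS/d.
R_O = Q·(S₀ − S) − 1.42·P_X = 4072 − 1.42 × 1083 = 2534 kg O₂/d.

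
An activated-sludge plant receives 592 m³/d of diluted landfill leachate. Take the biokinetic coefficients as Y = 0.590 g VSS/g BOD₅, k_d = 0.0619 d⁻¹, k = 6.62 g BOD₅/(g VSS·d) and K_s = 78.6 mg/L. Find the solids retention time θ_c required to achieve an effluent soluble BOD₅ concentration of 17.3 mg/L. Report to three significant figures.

From 1/θ_c = Y·k·S/(K_s + S) − k_d: Y·k·S/(K_s+S) = 0.590 × 6.62 × 17.3 / (78.6 + 17.3) = 0.7046 d⁻¹.
1/θ_c = 0.7046 − 0.0619 = 0.6427 d⁻¹, so θ_c = 1.556 d.

θ_c ≈ 1.56 d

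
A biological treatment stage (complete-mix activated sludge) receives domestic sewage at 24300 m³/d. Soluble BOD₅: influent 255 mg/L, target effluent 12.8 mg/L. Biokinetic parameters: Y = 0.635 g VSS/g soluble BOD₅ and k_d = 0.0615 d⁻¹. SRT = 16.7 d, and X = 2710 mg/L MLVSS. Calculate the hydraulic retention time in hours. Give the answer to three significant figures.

τ ≈ 11.2 h

From the SRT design equation V = Y Q (S₀−S) θ_c / [X (1 + k_d θ_c)] = 0.635 × 24300 × (255 − 12.8) × 16.7 / [2710 × (1 + 0.0615 × 16.7)] = 6.24×10^7 / 5493 = 11362 m³.
τ = V/Q = 11362/24300 = 0.4676 d, or 11.22 h.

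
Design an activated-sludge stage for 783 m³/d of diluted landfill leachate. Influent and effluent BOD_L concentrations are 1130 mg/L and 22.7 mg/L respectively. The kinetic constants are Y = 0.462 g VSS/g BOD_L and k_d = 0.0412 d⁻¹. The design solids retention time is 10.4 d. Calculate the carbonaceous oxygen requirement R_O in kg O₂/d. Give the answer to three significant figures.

The observed yield is Y_obs = Y/(1 + k_d·θ_c) = 0.462 / (1 + 0.0412 × 10.4) = 0.462 / 1.428 = 0.3234 g VSS per g BOD_L removed.
ΔS = 1130 − 22.7 = 1107 mg/L, so the substrate removal rate is 783 × 1107/1000 = 867.0 kg BOD_L/d.
Net sludge production P_X = 0.3234 × 867.0 = 280.4 kg VSS/d.
R_O = Q·ΔS − 1.42 P_X = 867.0 − 398.2 = 468.8 kg O₂/d.

R_O ≈ 469 kg O₂/d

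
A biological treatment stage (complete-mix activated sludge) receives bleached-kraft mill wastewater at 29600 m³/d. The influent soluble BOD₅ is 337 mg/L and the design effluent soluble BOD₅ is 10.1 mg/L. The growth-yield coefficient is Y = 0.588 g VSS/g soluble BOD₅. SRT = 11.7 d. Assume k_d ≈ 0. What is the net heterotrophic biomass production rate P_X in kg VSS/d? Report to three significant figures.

No decay correction is needed, so Y_obs = Y = 0.588.
ΔS = 337 − 10.1 = 326.9 mg/L, so the substrate removal rate is 29600 × 326.9/1000 = 9676 kg soluble BOD₅/d.
Biomass produced: P_X = Y_obs·Q·ΔS = 0.5880 × 9676 ≈ 5690 kg VSS/d.

P_X ≈ 5690 kg VSS/d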